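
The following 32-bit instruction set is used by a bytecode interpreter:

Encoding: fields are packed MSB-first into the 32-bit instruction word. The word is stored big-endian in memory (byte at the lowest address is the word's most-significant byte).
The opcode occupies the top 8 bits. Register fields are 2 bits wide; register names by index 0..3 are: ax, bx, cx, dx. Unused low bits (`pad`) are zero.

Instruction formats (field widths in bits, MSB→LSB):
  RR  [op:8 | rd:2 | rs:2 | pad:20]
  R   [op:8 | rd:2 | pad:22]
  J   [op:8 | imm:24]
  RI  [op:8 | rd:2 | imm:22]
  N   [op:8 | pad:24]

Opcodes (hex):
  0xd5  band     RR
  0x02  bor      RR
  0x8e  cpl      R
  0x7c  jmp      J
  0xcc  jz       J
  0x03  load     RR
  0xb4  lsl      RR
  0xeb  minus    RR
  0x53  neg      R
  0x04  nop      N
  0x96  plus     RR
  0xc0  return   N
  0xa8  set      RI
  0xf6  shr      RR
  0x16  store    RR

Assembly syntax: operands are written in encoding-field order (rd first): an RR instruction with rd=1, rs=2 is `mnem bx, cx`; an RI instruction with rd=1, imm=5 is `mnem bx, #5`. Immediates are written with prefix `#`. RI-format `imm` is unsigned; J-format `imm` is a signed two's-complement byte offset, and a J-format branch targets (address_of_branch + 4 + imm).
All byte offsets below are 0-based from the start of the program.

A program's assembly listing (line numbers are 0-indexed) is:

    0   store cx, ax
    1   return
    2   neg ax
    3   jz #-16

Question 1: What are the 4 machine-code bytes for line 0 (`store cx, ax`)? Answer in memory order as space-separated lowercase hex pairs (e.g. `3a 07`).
16 80 00 00

line 0 (store): pack op=0x16:8|rd=2:2|rs=0:2|pad=0:20 = 0x16800000; big→ 16 80 00 00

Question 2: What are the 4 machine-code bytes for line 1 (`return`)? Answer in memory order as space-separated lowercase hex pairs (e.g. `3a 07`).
c0 00 00 00

L1: return op=0xc0:8|pad=0:24 ⇒ 0xc0000000 ⇒ big c0 00 00 00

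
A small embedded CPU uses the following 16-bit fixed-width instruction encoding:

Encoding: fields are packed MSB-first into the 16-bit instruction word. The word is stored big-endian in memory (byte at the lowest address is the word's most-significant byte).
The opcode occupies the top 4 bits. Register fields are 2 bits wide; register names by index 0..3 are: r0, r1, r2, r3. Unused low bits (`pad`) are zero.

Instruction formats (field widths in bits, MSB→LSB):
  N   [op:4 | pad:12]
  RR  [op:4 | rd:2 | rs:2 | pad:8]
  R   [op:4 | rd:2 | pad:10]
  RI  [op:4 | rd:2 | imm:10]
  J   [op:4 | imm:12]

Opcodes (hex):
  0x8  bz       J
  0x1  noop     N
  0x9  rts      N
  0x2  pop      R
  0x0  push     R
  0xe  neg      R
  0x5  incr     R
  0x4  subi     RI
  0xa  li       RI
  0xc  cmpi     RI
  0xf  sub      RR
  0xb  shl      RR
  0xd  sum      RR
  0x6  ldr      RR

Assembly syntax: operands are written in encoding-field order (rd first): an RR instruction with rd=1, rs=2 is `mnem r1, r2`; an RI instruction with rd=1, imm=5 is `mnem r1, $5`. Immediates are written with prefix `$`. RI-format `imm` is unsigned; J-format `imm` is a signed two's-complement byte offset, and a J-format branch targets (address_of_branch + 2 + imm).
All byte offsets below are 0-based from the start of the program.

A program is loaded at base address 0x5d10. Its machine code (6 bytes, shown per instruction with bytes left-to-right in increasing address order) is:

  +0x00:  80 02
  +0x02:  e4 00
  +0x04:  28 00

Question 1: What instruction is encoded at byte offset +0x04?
+0x04: 28 00 ⇒ word 0x2800 (big)
  op=0x2800>>12=0x2 ⇒ pop (R)
  [11:10] rd=2 = r2

pop r2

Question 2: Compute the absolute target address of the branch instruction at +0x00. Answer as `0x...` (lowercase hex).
0x5d14

@+00  big-endian(80 02) = 0x8002
  op=0x8002>>12=0x8 ⇒ bz (J)
  [11:0] imm=2 = $2
  target = base 0x5d10 + off 0x00 + 2 + imm 2 = 0x5d14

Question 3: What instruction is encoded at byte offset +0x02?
[02] e4 00 → 0xe400
  op=0xe400>>12=0xe ⇒ neg (R)
  rd@[11:10]=0x1 ⇒ r1

neg r1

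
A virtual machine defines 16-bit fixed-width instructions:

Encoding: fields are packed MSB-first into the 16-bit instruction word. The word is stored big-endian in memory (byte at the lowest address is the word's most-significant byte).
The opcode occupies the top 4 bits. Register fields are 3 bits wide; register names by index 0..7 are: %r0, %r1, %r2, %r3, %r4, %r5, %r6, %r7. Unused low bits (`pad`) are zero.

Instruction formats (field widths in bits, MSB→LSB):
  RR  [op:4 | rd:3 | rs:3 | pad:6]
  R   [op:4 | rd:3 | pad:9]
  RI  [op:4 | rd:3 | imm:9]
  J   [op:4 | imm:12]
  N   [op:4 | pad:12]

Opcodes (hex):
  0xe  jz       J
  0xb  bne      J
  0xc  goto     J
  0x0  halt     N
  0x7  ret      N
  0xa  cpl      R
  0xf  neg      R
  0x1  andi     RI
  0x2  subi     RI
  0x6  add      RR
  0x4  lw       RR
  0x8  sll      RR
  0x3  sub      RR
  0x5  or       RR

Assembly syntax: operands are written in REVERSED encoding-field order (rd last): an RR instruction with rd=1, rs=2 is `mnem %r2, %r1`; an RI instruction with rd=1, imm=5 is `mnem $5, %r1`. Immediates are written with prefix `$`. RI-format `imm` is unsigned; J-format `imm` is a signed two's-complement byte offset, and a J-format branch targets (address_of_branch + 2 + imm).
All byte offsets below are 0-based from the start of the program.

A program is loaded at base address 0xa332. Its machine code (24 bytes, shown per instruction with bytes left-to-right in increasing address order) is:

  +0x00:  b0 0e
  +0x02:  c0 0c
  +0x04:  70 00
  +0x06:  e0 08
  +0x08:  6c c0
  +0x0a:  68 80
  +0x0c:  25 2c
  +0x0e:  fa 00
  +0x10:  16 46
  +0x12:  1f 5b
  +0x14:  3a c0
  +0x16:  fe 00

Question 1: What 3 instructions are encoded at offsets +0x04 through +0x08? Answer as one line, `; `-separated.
off 0x04: read 70 00 as big → 0x7000
  opcode bits[15:12]=0x7: ret/N
off 0x06: read e0 08 as big → 0xe008
  opcode bits[15:12]=0xe: jz/J
  imm@[11:0]=0x8 ⇒ $8
off 0x08: read 6c c0 as big → 0x6cc0
  opcode bits[15:12]=0x6: add/RR
  rd@[11:9]=0x6 ⇒ %r6
  rs@[8:6]=0x3 ⇒ %r3

ret; jz $8; add %r3, %r6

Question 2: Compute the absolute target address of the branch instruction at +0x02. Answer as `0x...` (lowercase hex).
0xa342

+0x02: c0 0c ⇒ word 0xc00c (big)
  op=0xc00c>>12=0xc ⇒ goto (J)
  [11:0] imm=12 = $12
  target = base 0xa332 + off 0x02 + 2 + imm 12 = 0xa342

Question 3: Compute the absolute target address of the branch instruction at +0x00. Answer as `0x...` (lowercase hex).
[00] b0 0e → 0xb00e
  opcode bits[15:12]=0xb: bne/J
  [11:0] imm=14 = $14
  target = base 0xa332 + off 0x00 + 2 + imm 14 = 0xa342

0xa342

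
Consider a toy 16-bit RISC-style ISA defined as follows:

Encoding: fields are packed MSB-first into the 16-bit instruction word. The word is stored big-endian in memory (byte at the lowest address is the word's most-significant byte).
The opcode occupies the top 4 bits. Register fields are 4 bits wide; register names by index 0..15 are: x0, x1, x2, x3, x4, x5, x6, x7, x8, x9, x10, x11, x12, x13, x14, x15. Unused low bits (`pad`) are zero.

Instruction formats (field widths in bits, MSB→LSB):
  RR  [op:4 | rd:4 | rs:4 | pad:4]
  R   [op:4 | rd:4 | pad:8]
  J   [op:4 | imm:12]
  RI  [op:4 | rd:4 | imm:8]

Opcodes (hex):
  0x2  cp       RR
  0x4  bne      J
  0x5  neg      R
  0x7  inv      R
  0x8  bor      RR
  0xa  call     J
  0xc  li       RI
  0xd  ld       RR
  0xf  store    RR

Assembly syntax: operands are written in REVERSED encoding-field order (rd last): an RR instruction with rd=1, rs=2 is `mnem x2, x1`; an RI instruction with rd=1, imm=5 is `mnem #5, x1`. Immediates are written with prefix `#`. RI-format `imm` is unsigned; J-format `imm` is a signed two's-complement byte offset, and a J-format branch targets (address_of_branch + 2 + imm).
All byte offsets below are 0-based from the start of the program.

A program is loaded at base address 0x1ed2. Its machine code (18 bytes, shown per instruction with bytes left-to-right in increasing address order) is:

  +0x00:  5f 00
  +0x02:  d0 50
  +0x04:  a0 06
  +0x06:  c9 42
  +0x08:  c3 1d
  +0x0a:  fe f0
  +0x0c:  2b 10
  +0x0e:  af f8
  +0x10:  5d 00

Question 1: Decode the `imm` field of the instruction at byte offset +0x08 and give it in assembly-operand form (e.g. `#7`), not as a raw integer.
off 0x08: read c3 1d as big → 0xc31d
  top 4b → 0xc → li [RI]
  [11:8] rd=3 = x3
  [7:0] imm=29 = #29

#29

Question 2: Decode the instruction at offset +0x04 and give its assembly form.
off 0x04: read a0 06 as big → 0xa006
  op=0xa006>>12=0xa ⇒ call (J)
  imm: (w>>0)&0xfff=0x6 → #6

call #6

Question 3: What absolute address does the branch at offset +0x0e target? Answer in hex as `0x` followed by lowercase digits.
0x1eda

@+0e  big-endian(af f8) = 0xaff8
  top 4b → 0xa → call [J]
  [11:0] imm=4088 (s12→-8) = #-8
  target = base 0x1ed2 + off 0x0e + 2 + imm -8 = 0x1eda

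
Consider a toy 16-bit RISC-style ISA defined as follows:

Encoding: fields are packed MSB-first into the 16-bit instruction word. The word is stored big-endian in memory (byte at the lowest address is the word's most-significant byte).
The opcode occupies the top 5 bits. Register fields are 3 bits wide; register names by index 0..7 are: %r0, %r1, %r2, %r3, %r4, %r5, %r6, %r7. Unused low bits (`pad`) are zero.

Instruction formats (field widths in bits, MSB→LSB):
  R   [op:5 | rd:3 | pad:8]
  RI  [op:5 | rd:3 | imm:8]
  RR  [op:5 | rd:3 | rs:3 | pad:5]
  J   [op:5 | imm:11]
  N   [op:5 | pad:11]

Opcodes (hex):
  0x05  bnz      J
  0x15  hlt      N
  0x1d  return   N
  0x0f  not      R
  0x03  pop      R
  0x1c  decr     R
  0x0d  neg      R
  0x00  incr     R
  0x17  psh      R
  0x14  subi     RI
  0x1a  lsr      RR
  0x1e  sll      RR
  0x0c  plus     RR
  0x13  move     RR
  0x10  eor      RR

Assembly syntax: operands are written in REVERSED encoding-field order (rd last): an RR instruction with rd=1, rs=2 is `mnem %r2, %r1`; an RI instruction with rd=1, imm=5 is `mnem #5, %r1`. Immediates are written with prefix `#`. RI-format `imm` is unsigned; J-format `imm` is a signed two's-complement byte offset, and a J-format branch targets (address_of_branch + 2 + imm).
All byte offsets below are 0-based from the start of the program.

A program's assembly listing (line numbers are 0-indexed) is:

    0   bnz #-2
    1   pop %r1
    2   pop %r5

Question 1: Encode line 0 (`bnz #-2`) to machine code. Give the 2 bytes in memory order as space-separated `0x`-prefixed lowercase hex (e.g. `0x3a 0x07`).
0. bnz fields op=0x5:5|imm=-2:11 → word 2ffeh → 2f fe

0x2f 0xfe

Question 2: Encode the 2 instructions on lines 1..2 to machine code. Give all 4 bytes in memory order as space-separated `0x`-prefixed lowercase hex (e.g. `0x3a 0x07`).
0x19 0x00 0x1d 0x00

L1: pop op=0x3:5|rd=1:3|pad=0:8 ⇒ 0x1900 ⇒ big 19 00
L2: pop op=0x3:5|rd=5:3|pad=0:8 ⇒ 0x1d00 ⇒ big 1d 00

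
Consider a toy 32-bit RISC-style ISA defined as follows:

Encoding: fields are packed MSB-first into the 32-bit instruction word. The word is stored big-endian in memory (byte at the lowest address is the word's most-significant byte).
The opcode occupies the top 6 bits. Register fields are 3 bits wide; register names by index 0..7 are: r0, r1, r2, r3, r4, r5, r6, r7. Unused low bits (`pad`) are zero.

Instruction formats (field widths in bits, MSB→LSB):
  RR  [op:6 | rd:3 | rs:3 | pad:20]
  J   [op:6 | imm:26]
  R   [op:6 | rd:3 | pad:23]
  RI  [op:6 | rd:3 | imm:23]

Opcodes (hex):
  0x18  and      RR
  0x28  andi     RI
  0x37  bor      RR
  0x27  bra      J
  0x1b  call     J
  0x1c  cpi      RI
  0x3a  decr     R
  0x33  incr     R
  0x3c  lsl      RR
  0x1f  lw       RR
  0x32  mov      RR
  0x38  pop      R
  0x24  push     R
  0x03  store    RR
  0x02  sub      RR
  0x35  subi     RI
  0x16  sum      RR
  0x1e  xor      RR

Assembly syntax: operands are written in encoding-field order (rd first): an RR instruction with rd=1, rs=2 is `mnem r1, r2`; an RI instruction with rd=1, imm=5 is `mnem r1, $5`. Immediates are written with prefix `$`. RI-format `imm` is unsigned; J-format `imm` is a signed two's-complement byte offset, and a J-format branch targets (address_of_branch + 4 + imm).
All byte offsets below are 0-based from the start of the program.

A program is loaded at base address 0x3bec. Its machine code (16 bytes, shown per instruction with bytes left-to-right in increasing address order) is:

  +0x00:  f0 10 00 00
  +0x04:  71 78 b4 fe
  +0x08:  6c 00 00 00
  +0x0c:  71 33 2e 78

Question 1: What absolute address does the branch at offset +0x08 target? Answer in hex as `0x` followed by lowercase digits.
0x3bf8

@+08  big-endian(6c 00 00 00) = 0x6c000000
  opcode bits[31:26]=0x1b: call/J
  imm: (w>>0)&0x3ffffff=0x0 → $0
  target = base 0x3bec + off 0x08 + 4 + imm 0 = 0x3bf8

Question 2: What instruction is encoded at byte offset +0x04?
cpi r2, $7910654

[04] 71 78 b4 fe → 0x7178b4fe
  op=0x7178b4fe>>26=0x1c ⇒ cpi (RI)
  [25:23] rd=2 = r2
  [22:0] imm=7910654 = $7910654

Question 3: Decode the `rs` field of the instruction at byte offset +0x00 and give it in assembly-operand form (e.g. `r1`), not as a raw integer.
[00] f0 10 00 00 → 0xf0100000
  op=0xf0100000>>26=0x3c ⇒ lsl (RR)
  rd@[25:23]=0x0 ⇒ r0
  rs@[22:20]=0x1 ⇒ r1

r1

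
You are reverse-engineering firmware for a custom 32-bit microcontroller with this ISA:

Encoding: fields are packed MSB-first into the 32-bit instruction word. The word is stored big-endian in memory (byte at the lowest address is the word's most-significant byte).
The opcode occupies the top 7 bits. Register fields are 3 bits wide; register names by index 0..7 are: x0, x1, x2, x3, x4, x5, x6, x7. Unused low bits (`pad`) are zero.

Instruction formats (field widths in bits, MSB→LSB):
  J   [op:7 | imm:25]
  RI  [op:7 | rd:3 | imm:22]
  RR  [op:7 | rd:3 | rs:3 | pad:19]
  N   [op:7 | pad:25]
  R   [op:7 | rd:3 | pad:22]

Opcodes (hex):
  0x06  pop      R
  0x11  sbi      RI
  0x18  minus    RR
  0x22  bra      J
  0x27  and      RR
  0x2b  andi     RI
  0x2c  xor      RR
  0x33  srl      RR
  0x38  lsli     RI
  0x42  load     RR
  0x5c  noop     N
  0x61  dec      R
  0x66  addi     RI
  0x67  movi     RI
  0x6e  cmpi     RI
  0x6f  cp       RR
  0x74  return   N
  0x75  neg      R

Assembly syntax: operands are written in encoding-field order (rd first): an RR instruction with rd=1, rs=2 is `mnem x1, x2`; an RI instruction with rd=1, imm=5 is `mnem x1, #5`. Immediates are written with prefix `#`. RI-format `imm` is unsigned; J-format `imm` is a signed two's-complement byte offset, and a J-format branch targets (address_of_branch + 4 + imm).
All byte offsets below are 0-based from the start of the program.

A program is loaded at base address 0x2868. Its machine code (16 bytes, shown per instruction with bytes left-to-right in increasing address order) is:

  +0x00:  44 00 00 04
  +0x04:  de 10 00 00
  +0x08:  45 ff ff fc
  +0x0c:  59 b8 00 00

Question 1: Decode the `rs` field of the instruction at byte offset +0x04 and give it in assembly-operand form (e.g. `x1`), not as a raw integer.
x2

@+04  big-endian(de 10 00 00) = 0xde100000
  opcode bits[31:25]=0x6f: cp/RR
  [24:22] rd=0 = x0
  [21:19] rs=2 = x2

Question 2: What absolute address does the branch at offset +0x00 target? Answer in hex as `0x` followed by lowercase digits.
off 0x00: read 44 00 00 04 as big → 0x44000004
  opcode bits[31:25]=0x22: bra/J
  [24:0] imm=4 = #4
  target = base 0x2868 + off 0x00 + 4 + imm 4 = 0x2870

0x2870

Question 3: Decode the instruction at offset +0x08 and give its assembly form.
+0x08: 45 ff ff fc ⇒ word 0x45fffffc (big)
  op=0x45fffffc>>25=0x22 ⇒ bra (J)
  imm: (w>>0)&0x1ffffff=0x1fffffc (s25→-4) → #-4

bra #-4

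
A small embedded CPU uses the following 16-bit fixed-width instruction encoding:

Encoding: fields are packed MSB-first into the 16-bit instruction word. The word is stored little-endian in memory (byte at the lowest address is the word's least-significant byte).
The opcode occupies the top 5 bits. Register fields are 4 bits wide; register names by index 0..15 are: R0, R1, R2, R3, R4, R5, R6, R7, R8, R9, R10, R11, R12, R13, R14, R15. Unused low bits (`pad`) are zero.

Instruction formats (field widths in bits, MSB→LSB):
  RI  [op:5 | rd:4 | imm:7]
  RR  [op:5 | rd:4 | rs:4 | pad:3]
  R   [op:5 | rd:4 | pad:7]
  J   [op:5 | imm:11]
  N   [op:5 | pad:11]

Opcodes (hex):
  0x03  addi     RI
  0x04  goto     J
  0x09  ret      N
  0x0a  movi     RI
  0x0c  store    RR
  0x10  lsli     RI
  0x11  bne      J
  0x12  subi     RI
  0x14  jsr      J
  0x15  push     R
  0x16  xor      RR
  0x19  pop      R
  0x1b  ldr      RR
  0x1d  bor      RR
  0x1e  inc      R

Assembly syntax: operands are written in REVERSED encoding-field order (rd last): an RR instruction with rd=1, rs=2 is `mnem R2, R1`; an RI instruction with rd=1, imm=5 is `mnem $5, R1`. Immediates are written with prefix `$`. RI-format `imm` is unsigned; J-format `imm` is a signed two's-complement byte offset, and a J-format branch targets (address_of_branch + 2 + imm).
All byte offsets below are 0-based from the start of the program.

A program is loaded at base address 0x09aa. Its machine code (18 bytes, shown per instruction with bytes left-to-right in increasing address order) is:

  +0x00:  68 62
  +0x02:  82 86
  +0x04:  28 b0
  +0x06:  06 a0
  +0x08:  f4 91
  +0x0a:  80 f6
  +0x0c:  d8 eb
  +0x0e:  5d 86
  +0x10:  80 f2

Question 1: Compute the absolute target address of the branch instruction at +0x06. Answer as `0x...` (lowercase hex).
[06] 06 a0 → 0xa006
  op=0xa006>>11=0x14 ⇒ jsr (J)
  imm: (w>>0)&0x7ff=0x6 → $6
  target = base 0x09aa + off 0x06 + 2 + imm 6 = 0x09b8

0x09b8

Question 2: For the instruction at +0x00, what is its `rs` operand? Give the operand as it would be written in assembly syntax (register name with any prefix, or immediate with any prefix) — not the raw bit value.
[00] 68 62 → 0x6268
  opcode bits[15:11]=0xc: store/RR
  rd: (w>>7)&0xf=0x4 → R4
  rs: (w>>3)&0xf=0xd → R13

R13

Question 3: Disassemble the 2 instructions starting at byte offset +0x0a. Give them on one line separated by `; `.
inc R13; bor R11, R7

@+0a  little-endian(80 f6) = 0xf680
  op=0xf680>>11=0x1e ⇒ inc (R)
  rd: (w>>7)&0xf=0xd → R13
@+0c  little-endian(d8 eb) = 0xebd8
  op=0xebd8>>11=0x1d ⇒ bor (RR)
  rd: (w>>7)&0xf=0x7 → R7
  rs: (w>>3)&0xf=0xb → R11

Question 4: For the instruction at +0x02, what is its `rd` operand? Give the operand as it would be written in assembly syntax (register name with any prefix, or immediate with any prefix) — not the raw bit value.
@+02  little-endian(82 86) = 0x8682
  opcode bits[15:11]=0x10: lsli/RI
  rd: (w>>7)&0xf=0xd → R13
  imm: (w>>0)&0x7f=0x2 → $2

R13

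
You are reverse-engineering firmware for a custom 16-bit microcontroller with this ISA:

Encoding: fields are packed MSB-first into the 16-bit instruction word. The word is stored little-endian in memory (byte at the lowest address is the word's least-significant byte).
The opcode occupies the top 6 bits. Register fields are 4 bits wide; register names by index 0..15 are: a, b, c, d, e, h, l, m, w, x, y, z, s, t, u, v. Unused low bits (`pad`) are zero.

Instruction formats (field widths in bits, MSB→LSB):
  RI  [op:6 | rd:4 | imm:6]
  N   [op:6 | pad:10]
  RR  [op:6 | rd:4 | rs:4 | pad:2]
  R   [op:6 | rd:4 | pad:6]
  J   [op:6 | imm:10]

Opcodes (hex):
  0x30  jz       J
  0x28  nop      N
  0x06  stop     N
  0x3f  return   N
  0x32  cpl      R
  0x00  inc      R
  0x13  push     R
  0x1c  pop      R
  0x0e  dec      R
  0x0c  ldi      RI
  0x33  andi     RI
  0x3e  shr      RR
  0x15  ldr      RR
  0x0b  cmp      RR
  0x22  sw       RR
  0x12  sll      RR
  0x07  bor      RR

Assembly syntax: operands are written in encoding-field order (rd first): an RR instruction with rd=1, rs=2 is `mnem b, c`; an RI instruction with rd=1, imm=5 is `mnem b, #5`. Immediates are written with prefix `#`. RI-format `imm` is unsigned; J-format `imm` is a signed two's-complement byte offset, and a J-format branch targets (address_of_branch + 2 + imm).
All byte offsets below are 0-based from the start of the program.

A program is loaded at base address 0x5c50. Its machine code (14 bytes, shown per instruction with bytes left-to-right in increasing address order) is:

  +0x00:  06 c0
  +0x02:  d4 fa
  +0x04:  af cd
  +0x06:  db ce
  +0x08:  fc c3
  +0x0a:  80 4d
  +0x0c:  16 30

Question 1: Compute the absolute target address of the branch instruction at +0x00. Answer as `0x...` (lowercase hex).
0x5c58

off 0x00: read 06 c0 as little → 0xc006
  opcode bits[15:10]=0x30: jz/J
  [9:0] imm=6 = #6
  target = base 0x5c50 + off 0x00 + 2 + imm 6 = 0x5c58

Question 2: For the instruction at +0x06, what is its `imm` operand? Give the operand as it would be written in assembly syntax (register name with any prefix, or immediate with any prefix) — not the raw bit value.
+0x06: db ce ⇒ word 0xcedb (little)
  opcode bits[15:10]=0x33: andi/RI
  rd@[9:6]=0xb ⇒ z
  imm@[5:0]=0x1b ⇒ #27

#27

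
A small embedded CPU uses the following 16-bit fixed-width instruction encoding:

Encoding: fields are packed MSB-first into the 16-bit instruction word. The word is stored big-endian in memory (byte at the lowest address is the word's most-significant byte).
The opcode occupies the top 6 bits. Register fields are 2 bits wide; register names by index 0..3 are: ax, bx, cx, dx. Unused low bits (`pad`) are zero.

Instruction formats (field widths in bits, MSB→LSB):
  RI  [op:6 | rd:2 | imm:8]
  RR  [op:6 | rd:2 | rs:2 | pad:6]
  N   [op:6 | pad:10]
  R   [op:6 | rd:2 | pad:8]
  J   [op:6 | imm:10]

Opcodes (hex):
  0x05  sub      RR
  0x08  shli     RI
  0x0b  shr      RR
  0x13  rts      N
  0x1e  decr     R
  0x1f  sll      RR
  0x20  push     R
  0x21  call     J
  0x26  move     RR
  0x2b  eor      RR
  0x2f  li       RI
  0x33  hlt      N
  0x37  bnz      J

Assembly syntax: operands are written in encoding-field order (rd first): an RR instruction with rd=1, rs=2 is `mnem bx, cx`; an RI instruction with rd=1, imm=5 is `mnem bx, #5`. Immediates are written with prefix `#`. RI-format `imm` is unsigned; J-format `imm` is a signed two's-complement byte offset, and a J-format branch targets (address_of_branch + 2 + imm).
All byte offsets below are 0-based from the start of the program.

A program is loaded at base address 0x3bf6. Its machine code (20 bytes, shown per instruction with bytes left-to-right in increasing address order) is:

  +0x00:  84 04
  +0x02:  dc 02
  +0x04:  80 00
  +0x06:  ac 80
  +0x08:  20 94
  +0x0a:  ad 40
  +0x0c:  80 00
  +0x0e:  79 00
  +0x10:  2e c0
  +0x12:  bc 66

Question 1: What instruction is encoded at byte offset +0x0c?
off 0x0c: read 80 00 as big → 0x8000
  opcode bits[15:10]=0x20: push/R
  rd@[9:8]=0x0 ⇒ ax

push ax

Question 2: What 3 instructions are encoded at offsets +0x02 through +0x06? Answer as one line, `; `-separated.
off 0x02: read dc 02 as big → 0xdc02
  opcode bits[15:10]=0x37: bnz/J
  imm: (w>>0)&0x3ff=0x2 → #2
off 0x04: read 80 00 as big → 0x8000
  opcode bits[15:10]=0x20: push/R
  rd: (w>>8)&0x3=0x0 → ax
off 0x06: read ac 80 as big → 0xac80
  opcode bits[15:10]=0x2b: eor/RR
  rd: (w>>8)&0x3=0x0 → ax
  rs: (w>>6)&0x3=0x2 → cx

bnz #2; push ax; eor ax, cx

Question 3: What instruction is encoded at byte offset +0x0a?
+0x0a: ad 40 ⇒ word 0xad40 (big)
  top 6b → 0x2b → eor [RR]
  rd: (w>>8)&0x3=0x1 → bx
  rs: (w>>6)&0x3=0x1 → bx

eor bx, bx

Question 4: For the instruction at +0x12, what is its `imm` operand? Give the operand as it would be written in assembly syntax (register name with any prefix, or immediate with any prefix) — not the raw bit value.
#102

[12] bc 66 → 0xbc66
  opcode bits[15:10]=0x2f: li/RI
  rd@[9:8]=0x0 ⇒ ax
  imm@[7:0]=0x66 ⇒ #102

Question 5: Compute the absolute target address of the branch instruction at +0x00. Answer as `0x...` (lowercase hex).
0x3bfc

[00] 84 04 → 0x8404
  top 6b → 0x21 → call [J]
  imm: (w>>0)&0x3ff=0x4 → #4
  target = base 0x3bf6 + off 0x00 + 2 + imm 4 = 0x3bfc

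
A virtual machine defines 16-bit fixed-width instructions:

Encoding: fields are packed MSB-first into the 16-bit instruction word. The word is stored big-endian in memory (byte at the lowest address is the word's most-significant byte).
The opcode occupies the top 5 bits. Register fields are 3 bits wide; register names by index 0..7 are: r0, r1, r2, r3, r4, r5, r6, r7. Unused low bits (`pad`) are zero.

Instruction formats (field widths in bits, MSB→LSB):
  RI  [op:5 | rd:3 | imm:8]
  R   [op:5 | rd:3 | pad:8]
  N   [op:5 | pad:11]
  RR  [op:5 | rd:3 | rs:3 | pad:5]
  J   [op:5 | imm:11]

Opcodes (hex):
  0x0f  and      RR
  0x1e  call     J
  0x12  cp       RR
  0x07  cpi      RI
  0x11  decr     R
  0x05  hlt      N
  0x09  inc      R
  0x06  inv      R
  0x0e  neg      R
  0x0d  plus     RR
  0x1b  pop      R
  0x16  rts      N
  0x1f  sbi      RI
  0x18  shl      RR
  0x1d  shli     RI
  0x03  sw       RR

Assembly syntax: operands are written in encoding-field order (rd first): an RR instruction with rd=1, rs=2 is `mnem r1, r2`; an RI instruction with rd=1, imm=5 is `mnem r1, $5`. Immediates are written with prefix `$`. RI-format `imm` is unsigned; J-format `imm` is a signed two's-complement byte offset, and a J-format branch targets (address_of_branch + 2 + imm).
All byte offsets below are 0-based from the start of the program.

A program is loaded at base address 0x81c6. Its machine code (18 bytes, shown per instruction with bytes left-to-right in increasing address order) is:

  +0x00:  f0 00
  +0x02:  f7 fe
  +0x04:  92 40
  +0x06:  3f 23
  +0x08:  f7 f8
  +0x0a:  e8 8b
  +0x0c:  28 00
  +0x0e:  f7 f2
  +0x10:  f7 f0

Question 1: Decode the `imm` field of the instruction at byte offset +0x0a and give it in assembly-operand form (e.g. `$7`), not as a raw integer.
$139

[0a] e8 8b → 0xe88b
  top 5b → 0x1d → shli [RI]
  [10:8] rd=0 = r0
  [7:0] imm=139 = $139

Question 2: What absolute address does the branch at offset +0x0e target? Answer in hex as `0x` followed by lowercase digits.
0x81c8

+0x0e: f7 f2 ⇒ word 0xf7f2 (big)
  top 5b → 0x1e → call [J]
  [10:0] imm=2034 (s11→-14) = $-14
  target = base 0x81c6 + off 0x0e + 2 + imm -14 = 0x81c8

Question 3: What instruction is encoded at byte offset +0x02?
call $-2

+0x02: f7 fe ⇒ word 0xf7fe (big)
  top 5b → 0x1e → call [J]
  [10:0] imm=2046 (s11→-2) = $-2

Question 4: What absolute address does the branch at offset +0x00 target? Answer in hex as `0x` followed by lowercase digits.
0x81c8

[00] f0 00 → 0xf000
  op=0xf000>>11=0x1e ⇒ call (J)
  imm: (w>>0)&0x7ff=0x0 → $0
  target = base 0x81c6 + off 0x00 + 2 + imm 0 = 0x81c8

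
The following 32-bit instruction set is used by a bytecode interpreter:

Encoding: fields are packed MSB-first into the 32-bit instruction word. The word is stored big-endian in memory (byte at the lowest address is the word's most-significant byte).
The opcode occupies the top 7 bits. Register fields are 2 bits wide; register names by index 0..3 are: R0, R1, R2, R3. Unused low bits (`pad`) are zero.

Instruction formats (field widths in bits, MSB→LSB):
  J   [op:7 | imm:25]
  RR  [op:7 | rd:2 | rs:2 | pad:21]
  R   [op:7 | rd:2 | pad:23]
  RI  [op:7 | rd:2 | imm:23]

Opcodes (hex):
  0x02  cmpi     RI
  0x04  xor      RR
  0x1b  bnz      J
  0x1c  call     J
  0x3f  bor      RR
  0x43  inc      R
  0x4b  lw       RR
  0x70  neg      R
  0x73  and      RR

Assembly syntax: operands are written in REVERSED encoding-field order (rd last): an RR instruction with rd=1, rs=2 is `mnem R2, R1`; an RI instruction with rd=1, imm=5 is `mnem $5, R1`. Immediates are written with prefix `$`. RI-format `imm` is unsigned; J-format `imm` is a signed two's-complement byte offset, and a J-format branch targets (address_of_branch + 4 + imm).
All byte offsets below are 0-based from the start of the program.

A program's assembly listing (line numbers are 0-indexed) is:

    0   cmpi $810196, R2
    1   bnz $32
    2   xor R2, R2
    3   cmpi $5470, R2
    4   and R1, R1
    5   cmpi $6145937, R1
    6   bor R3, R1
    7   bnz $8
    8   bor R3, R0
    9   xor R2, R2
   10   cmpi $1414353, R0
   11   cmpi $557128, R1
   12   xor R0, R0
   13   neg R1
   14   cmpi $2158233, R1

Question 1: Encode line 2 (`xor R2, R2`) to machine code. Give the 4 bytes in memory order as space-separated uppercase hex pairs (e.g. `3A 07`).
09 40 00 00

2. xor fields op=0x4:7|rd=2:2|rs=2:2|pad=0:21 → word 09400000h → 09 40 00 00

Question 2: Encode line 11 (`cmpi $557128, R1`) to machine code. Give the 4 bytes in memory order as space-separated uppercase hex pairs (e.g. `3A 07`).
11. cmpi fields op=0x2:7|rd=1:2|imm=557128:23 → word 04888048h → 04 88 80 48

04 88 80 48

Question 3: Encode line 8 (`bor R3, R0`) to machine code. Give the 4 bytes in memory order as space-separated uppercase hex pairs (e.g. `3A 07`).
8. bor fields op=0x3f:7|rd=0:2|rs=3:2|pad=0:21 → word 7e600000h → 7e 60 00 00

7E 60 00 00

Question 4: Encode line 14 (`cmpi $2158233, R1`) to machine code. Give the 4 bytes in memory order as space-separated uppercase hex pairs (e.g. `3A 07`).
line 14 (cmpi): pack op=0x2:7|rd=1:2|imm=2158233:23 = 0x04a0ee99; big→ 04 a0 ee 99

04 A0 EE 99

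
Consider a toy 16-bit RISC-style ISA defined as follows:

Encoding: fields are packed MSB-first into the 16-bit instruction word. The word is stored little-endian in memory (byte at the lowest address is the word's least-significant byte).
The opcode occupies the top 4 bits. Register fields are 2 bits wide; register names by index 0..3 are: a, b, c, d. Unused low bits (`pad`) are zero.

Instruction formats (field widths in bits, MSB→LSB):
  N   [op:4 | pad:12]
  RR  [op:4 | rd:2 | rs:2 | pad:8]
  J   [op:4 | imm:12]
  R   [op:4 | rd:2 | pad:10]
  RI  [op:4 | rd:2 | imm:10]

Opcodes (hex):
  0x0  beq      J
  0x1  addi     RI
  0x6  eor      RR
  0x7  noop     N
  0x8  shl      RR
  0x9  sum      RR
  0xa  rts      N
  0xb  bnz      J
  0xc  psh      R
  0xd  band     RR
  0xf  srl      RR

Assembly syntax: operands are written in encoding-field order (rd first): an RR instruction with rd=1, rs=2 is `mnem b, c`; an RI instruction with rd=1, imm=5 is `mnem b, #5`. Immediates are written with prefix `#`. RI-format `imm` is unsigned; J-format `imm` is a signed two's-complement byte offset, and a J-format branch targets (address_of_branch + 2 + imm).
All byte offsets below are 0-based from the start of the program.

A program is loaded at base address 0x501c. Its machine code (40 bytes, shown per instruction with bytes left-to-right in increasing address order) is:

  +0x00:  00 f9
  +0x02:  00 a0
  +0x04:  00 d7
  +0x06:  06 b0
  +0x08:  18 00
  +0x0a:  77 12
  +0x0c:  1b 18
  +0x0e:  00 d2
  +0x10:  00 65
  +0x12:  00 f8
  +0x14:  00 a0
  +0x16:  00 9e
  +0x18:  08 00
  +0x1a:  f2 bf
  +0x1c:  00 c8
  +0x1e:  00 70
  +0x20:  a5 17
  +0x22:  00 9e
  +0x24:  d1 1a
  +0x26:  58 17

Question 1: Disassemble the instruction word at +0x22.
[22] 00 9e → 0x9e00
  opcode bits[15:12]=0x9: sum/RR
  [11:10] rd=3 = d
  [9:8] rs=2 = c

sum d, c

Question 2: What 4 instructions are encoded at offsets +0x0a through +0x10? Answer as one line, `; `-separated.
addi a, #631; addi c, #27; band a, c; eor b, b

[0a] 77 12 → 0x1277
  op=0x1277>>12=0x1 ⇒ addi (RI)
  [11:10] rd=0 = a
  [9:0] imm=631 = #631
[0c] 1b 18 → 0x181b
  op=0x181b>>12=0x1 ⇒ addi (RI)
  [11:10] rd=2 = c
  [9:0] imm=27 = #27
[0e] 00 d2 → 0xd200
  op=0xd200>>12=0xd ⇒ band (RR)
  [11:10] rd=0 = a
  [9:8] rs=2 = c
[10] 00 65 → 0x6500
  op=0x6500>>12=0x6 ⇒ eor (RR)
  [11:10] rd=1 = b
  [9:8] rs=1 = b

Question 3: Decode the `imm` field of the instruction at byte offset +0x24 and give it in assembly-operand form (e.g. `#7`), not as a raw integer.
#721

[24] d1 1a → 0x1ad1
  op=0x1ad1>>12=0x1 ⇒ addi (RI)
  rd@[11:10]=0x2 ⇒ c
  imm@[9:0]=0x2d1 ⇒ #721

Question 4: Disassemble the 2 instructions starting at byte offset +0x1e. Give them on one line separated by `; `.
noop; addi b, #933

off 0x1e: read 00 70 as little → 0x7000
  top 4b → 0x7 → noop [N]
off 0x20: read a5 17 as little → 0x17a5
  top 4b → 0x1 → addi [RI]
  rd@[11:10]=0x1 ⇒ b
  imm@[9:0]=0x3a5 ⇒ #933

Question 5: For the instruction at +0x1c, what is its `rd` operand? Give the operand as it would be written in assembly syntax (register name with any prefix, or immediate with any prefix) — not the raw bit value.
c

@+1c  little-endian(00 c8) = 0xc800
  opcode bits[15:12]=0xc: psh/R
  rd@[11:10]=0x2 ⇒ c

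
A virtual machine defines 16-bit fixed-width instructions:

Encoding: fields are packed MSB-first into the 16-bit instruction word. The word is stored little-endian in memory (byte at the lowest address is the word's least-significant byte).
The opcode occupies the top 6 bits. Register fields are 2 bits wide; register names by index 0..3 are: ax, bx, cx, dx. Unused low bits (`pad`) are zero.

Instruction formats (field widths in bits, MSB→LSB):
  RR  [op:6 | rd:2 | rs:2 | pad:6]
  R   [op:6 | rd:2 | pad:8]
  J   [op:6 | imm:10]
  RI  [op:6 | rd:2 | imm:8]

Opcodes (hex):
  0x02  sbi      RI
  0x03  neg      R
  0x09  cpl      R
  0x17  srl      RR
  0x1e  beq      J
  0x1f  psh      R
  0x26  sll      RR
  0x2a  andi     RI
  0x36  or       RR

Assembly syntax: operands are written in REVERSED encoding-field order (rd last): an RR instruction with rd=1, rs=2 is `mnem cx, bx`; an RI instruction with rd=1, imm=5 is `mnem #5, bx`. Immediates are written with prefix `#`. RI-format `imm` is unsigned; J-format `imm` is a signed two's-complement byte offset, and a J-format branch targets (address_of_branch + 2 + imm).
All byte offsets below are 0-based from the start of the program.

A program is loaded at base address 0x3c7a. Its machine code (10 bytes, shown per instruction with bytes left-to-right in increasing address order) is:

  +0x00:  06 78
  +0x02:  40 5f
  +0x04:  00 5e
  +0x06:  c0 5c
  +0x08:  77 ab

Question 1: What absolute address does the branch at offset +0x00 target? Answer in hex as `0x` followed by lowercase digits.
@+00  little-endian(06 78) = 0x7806
  op=0x7806>>10=0x1e ⇒ beq (J)
  imm: (w>>0)&0x3ff=0x6 → #6
  target = base 0x3c7a + off 0x00 + 2 + imm 6 = 0x3c82

0x3c82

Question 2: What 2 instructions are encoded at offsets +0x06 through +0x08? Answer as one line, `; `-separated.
[06] c0 5c → 0x5cc0
  opcode bits[15:10]=0x17: srl/RR
  rd: (w>>8)&0x3=0x0 → ax
  rs: (w>>6)&0x3=0x3 → dx
[08] 77 ab → 0xab77
  opcode bits[15:10]=0x2a: andi/RI
  rd: (w>>8)&0x3=0x3 → dx
  imm: (w>>0)&0xff=0x77 → #119

srl dx, ax; andi #119, dx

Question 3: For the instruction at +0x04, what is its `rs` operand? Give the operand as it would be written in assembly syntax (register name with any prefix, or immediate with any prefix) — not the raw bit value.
ax

@+04  little-endian(00 5e) = 0x5e00
  top 6b → 0x17 → srl [RR]
  rd: (w>>8)&0x3=0x2 → cx
  rs: (w>>6)&0x3=0x0 → ax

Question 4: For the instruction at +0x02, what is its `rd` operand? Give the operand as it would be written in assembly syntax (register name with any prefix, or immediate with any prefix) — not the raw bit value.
dx

off 0x02: read 40 5f as little → 0x5f40
  op=0x5f40>>10=0x17 ⇒ srl (RR)
  rd@[9:8]=0x3 ⇒ dx
  rs@[7:6]=0x1 ⇒ bx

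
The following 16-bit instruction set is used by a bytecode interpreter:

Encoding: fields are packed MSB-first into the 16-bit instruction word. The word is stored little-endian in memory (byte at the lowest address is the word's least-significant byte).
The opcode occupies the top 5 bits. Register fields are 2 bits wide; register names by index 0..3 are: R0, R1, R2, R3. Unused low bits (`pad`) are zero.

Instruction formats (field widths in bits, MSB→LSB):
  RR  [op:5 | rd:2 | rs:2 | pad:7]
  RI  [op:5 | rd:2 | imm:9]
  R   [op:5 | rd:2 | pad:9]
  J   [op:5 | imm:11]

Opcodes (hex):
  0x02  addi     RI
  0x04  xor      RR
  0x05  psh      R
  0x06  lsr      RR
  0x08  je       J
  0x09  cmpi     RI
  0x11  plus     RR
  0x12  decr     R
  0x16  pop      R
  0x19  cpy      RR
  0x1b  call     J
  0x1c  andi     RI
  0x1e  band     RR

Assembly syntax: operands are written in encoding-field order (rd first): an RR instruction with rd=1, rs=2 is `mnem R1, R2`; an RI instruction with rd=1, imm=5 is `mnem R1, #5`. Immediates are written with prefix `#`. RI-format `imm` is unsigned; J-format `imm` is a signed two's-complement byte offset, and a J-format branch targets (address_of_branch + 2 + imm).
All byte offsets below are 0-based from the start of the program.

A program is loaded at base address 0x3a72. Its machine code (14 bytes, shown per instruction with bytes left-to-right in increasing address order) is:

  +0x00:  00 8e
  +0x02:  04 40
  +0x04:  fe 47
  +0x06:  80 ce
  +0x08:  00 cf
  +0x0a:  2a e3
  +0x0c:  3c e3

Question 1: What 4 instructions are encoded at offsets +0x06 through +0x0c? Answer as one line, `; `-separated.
[06] 80 ce → 0xce80
  top 5b → 0x19 → cpy [RR]
  rd: (w>>9)&0x3=0x3 → R3
  rs: (w>>7)&0x3=0x1 → R1
[08] 00 cf → 0xcf00
  top 5b → 0x19 → cpy [RR]
  rd: (w>>9)&0x3=0x3 → R3
  rs: (w>>7)&0x3=0x2 → R2
[0a] 2a e3 → 0xe32a
  top 5b → 0x1c → andi [RI]
  rd: (w>>9)&0x3=0x1 → R1
  imm: (w>>0)&0x1ff=0x12a → #298
[0c] 3c e3 → 0xe33c
  top 5b → 0x1c → andi [RI]
  rd: (w>>9)&0x3=0x1 → R1
  imm: (w>>0)&0x1ff=0x13c → #316

cpy R3, R1; cpy R3, R2; andi R1, #298; andi R1, #316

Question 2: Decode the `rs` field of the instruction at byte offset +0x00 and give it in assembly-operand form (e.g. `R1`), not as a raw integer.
R0

+0x00: 00 8e ⇒ word 0x8e00 (little)
  op=0x8e00>>11=0x11 ⇒ plus (RR)
  rd: (w>>9)&0x3=0x3 → R3
  rs: (w>>7)&0x3=0x0 → R0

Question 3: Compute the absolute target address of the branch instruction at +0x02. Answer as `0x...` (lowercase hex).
[02] 04 40 → 0x4004
  op=0x4004>>11=0x8 ⇒ je (J)
  imm@[10:0]=0x4 ⇒ #4
  target = base 0x3a72 + off 0x02 + 2 + imm 4 = 0x3a7a

0x3a7a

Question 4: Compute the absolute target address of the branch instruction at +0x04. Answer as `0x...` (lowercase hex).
[04] fe 47 → 0x47fe
  opcode bits[15:11]=0x8: je/J
  imm: (w>>0)&0x7ff=0x7fe (s11→-2) → #-2
  target = base 0x3a72 + off 0x04 + 2 + imm -2 = 0x3a76

0x3a76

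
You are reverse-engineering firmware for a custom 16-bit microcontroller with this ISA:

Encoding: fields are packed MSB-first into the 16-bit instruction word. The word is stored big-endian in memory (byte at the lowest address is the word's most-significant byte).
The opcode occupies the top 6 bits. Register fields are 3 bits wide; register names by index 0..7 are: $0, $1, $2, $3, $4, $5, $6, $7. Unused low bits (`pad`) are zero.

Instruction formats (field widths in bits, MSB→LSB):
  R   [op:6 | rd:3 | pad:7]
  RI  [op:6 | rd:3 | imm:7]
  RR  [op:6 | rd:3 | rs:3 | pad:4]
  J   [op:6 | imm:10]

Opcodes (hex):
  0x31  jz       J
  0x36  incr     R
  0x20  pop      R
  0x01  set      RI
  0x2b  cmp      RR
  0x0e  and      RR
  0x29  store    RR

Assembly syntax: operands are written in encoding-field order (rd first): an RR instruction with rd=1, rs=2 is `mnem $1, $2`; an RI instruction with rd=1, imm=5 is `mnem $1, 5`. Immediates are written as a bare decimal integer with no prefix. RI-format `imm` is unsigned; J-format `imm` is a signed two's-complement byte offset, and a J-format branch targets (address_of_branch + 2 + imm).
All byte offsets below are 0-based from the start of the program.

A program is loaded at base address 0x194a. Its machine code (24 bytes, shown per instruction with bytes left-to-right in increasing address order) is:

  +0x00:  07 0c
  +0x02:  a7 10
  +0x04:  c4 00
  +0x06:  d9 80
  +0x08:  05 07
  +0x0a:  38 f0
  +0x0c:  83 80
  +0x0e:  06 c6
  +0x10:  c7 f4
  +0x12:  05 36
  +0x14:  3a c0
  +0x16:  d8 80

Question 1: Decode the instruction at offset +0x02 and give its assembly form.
store $6, $1

@+02  big-endian(a7 10) = 0xa710
  op=0xa710>>10=0x29 ⇒ store (RR)
  rd@[9:7]=0x6 ⇒ $6
  rs@[6:4]=0x1 ⇒ $1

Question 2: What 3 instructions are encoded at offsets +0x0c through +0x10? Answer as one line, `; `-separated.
[0c] 83 80 → 0x8380
  top 6b → 0x20 → pop [R]
  [9:7] rd=7 = $7
[0e] 06 c6 → 0x06c6
  top 6b → 0x1 → set [RI]
  [9:7] rd=5 = $5
  [6:0] imm=70 = 70
[10] c7 f4 → 0xc7f4
  top 6b → 0x31 → jz [J]
  [9:0] imm=1012 (s10→-12) = -12

pop $7; set $5, 70; jz -12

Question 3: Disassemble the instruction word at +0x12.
[12] 05 36 → 0x0536
  op=0x0536>>10=0x1 ⇒ set (RI)
  rd@[9:7]=0x2 ⇒ $2
  imm@[6:0]=0x36 ⇒ 54

set $2, 54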